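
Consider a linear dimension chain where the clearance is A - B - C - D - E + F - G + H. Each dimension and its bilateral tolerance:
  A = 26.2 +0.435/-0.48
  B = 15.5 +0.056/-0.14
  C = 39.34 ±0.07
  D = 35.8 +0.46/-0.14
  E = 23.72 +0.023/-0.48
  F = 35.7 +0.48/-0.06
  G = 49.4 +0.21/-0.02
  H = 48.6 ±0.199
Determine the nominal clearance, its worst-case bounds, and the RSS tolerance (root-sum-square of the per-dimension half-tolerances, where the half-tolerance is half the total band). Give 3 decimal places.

nominal=-53.260 wc=[-54.818,-51.296] rss=0.709

Stack each dimension's contribution:
  +A: nom +26.200 → Σnom=26.200; wc +0.435/-0.480 → slack +0.435/-0.480; half-tol=0.458, Σhalf²=0.209306
  -B: nom -15.500 → Σnom=10.700; wc +0.140/-0.056 → slack +0.575/-0.536; half-tol=0.098, Σhalf²=0.218910
  -C: nom -39.340 → Σnom=-28.640; wc +0.070/-0.070 → slack +0.645/-0.606; half-tol=0.070, Σhalf²=0.223810
  -D: nom -35.800 → Σnom=-64.440; wc +0.140/-0.460 → slack +0.785/-1.066; half-tol=0.300, Σhalf²=0.313810
  -E: nom -23.720 → Σnom=-88.160; wc +0.480/-0.023 → slack +1.265/-1.089; half-tol=0.252, Σhalf²=0.377063
  +F: nom +35.700 → Σnom=-52.460; wc +0.480/-0.060 → slack +1.745/-1.149; half-tol=0.270, Σhalf²=0.449963
  -G: nom -49.400 → Σnom=-101.860; wc +0.020/-0.210 → slack +1.765/-1.359; half-tol=0.115, Σhalf²=0.463188
  +H: nom +48.600 → Σnom=-53.260; wc +0.199/-0.199 → slack +1.964/-1.558; half-tol=0.199, Σhalf²=0.502789
Nominal = -53.260. Worst-case = [-53.260 - 1.558, -53.260 + 1.964] = [-54.818, -51.296]. RSS = √0.502789 = 0.709.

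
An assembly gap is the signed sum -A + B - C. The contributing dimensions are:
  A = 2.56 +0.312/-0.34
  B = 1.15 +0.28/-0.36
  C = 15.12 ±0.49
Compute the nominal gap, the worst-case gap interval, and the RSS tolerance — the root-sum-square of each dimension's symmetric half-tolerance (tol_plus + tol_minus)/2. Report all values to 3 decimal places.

nominal=-16.530 wc=[-17.692,-15.420] rss=0.670

Stack each dimension's contribution:
  -A: nom -2.560 → Σnom=-2.560; wc +0.340/-0.312 → slack +0.340/-0.312; half-tol=0.326, Σhalf²=0.106276
  +B: nom +1.150 → Σnom=-1.410; wc +0.280/-0.360 → slack +0.620/-0.672; half-tol=0.320, Σhalf²=0.208676
  -C: nom -15.120 → Σnom=-16.530; wc +0.490/-0.490 → slack +1.110/-1.162; half-tol=0.490, Σhalf²=0.448776
Nominal = -16.530. Worst-case = [-16.530 - 1.162, -16.530 + 1.110] = [-17.692, -15.420]. RSS = √0.448776 = 0.670.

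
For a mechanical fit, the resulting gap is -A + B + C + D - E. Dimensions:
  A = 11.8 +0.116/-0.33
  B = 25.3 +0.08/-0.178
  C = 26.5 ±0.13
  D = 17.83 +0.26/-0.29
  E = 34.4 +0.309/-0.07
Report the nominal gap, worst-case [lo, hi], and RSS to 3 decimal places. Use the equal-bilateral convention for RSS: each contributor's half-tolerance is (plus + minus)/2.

Stack each dimension's contribution:
  -A: nom -11.800 → Σnom=-11.800; wc +0.330/-0.116 → slack +0.330/-0.116; half-tol=0.223, Σhalf²=0.049729
  +B: nom +25.300 → Σnom=13.500; wc +0.080/-0.178 → slack +0.410/-0.294; half-tol=0.129, Σhalf²=0.066370
  +C: nom +26.500 → Σnom=40.000; wc +0.130/-0.130 → slack +0.540/-0.424; half-tol=0.130, Σhalf²=0.083270
  +D: nom +17.830 → Σnom=57.830; wc +0.260/-0.290 → slack +0.800/-0.714; half-tol=0.275, Σhalf²=0.158895
  -E: nom -34.400 → Σnom=23.430; wc +0.070/-0.309 → slack +0.870/-1.023; half-tol=0.190, Σhalf²=0.194805
Nominal = 23.430. Worst-case = [23.430 - 1.023, 23.430 + 0.870] = [22.407, 24.300]. RSS = √0.194805 = 0.441.

nominal=23.430 wc=[22.407,24.300] rss=0.441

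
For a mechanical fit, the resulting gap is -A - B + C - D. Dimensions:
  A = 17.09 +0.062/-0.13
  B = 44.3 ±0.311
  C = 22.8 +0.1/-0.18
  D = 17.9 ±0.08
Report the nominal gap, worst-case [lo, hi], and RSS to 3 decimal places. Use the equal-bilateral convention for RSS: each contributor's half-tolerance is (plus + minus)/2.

Stack each dimension's contribution:
  -A: nom -17.090 → Σnom=-17.090; wc +0.130/-0.062 → slack +0.130/-0.062; half-tol=0.096, Σhalf²=0.009216
  -B: nom -44.300 → Σnom=-61.390; wc +0.311/-0.311 → slack +0.441/-0.373; half-tol=0.311, Σhalf²=0.105937
  +C: nom +22.800 → Σnom=-38.590; wc +0.100/-0.180 → slack +0.541/-0.553; half-tol=0.140, Σhalf²=0.125537
  -D: nom -17.900 → Σnom=-56.490; wc +0.080/-0.080 → slack +0.621/-0.633; half-tol=0.080, Σhalf²=0.131937
Nominal = -56.490. Worst-case = [-56.490 - 0.633, -56.490 + 0.621] = [-57.123, -55.869]. RSS = √0.131937 = 0.363.

nominal=-56.490 wc=[-57.123,-55.869] rss=0.363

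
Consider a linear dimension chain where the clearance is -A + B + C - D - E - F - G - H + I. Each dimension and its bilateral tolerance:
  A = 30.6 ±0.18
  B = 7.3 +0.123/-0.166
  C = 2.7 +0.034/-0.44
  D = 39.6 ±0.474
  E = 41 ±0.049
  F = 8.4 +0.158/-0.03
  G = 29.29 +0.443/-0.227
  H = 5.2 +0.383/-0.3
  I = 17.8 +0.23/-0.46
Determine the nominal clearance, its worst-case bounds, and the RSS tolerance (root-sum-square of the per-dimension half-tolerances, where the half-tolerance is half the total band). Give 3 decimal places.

nominal=-126.290 wc=[-129.043,-124.643] rss=0.833

Stack each dimension's contribution:
  -A: nom -30.600 → Σnom=-30.600; wc +0.180/-0.180 → slack +0.180/-0.180; half-tol=0.180, Σhalf²=0.032400
  +B: nom +7.300 → Σnom=-23.300; wc +0.123/-0.166 → slack +0.303/-0.346; half-tol=0.145, Σhalf²=0.053280
  +C: nom +2.700 → Σnom=-20.600; wc +0.034/-0.440 → slack +0.337/-0.786; half-tol=0.237, Σhalf²=0.109449
  -D: nom -39.600 → Σnom=-60.200; wc +0.474/-0.474 → slack +0.811/-1.260; half-tol=0.474, Σhalf²=0.334125
  -E: nom -41.000 → Σnom=-101.200; wc +0.049/-0.049 → slack +0.860/-1.309; half-tol=0.049, Σhalf²=0.336526
  -F: nom -8.400 → Σnom=-109.600; wc +0.030/-0.158 → slack +0.890/-1.467; half-tol=0.094, Σhalf²=0.345362
  -G: nom -29.290 → Σnom=-138.890; wc +0.227/-0.443 → slack +1.117/-1.910; half-tol=0.335, Σhalf²=0.457587
  -H: nom -5.200 → Σnom=-144.090; wc +0.300/-0.383 → slack +1.417/-2.293; half-tol=0.342, Σhalf²=0.574210
  +I: nom +17.800 → Σnom=-126.290; wc +0.230/-0.460 → slack +1.647/-2.753; half-tol=0.345, Σhalf²=0.693235
Nominal = -126.290. Worst-case = [-126.290 - 2.753, -126.290 + 1.647] = [-129.043, -124.643]. RSS = √0.693235 = 0.833.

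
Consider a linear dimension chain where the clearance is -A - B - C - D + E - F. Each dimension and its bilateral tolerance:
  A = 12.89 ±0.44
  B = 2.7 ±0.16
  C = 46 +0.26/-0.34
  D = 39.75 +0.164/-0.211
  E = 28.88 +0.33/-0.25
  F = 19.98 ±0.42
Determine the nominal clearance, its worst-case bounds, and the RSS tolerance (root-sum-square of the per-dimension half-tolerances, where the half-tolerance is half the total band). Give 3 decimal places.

nominal=-92.440 wc=[-94.134,-90.539] rss=0.778

Stack each dimension's contribution:
  -A: nom -12.890 → Σnom=-12.890; wc +0.440/-0.440 → slack +0.440/-0.440; half-tol=0.440, Σhalf²=0.193600
  -B: nom -2.700 → Σnom=-15.590; wc +0.160/-0.160 → slack +0.600/-0.600; half-tol=0.160, Σhalf²=0.219200
  -C: nom -46.000 → Σnom=-61.590; wc +0.340/-0.260 → slack +0.940/-0.860; half-tol=0.300, Σhalf²=0.309200
  -D: nom -39.750 → Σnom=-101.340; wc +0.211/-0.164 → slack +1.151/-1.024; half-tol=0.188, Σhalf²=0.344356
  +E: nom +28.880 → Σnom=-72.460; wc +0.330/-0.250 → slack +1.481/-1.274; half-tol=0.290, Σhalf²=0.428456
  -F: nom -19.980 → Σnom=-92.440; wc +0.420/-0.420 → slack +1.901/-1.694; half-tol=0.420, Σhalf²=0.604856
Nominal = -92.440. Worst-case = [-92.440 - 1.694, -92.440 + 1.901] = [-94.134, -90.539]. RSS = √0.604856 = 0.778.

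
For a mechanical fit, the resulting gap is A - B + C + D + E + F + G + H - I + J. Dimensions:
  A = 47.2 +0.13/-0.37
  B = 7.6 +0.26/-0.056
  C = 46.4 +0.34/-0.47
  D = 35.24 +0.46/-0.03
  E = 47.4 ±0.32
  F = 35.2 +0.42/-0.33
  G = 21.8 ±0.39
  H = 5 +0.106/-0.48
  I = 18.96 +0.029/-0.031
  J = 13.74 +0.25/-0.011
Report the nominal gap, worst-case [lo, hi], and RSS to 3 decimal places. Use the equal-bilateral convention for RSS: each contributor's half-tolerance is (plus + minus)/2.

nominal=225.420 wc=[222.730,227.923] rss=0.900

Stack each dimension's contribution:
  +A: nom +47.200 → Σnom=47.200; wc +0.130/-0.370 → slack +0.130/-0.370; half-tol=0.250, Σhalf²=0.062500
  -B: nom -7.600 → Σnom=39.600; wc +0.056/-0.260 → slack +0.186/-0.630; half-tol=0.158, Σhalf²=0.087464
  +C: nom +46.400 → Σnom=86.000; wc +0.340/-0.470 → slack +0.526/-1.100; half-tol=0.405, Σhalf²=0.251489
  +D: nom +35.240 → Σnom=121.240; wc +0.460/-0.030 → slack +0.986/-1.130; half-tol=0.245, Σhalf²=0.311514
  +E: nom +47.400 → Σnom=168.640; wc +0.320/-0.320 → slack +1.306/-1.450; half-tol=0.320, Σhalf²=0.413914
  +F: nom +35.200 → Σnom=203.840; wc +0.420/-0.330 → slack +1.726/-1.780; half-tol=0.375, Σhalf²=0.554539
  +G: nom +21.800 → Σnom=225.640; wc +0.390/-0.390 → slack +2.116/-2.170; half-tol=0.390, Σhalf²=0.706639
  +H: nom +5.000 → Σnom=230.640; wc +0.106/-0.480 → slack +2.222/-2.650; half-tol=0.293, Σhalf²=0.792488
  -I: nom -18.960 → Σnom=211.680; wc +0.031/-0.029 → slack +2.253/-2.679; half-tol=0.030, Σhalf²=0.793388
  +J: nom +13.740 → Σnom=225.420; wc +0.250/-0.011 → slack +2.503/-2.690; half-tol=0.131, Σhalf²=0.810418
Nominal = 225.420. Worst-case = [225.420 - 2.690, 225.420 + 2.503] = [222.730, 227.923]. RSS = √0.810418 = 0.900.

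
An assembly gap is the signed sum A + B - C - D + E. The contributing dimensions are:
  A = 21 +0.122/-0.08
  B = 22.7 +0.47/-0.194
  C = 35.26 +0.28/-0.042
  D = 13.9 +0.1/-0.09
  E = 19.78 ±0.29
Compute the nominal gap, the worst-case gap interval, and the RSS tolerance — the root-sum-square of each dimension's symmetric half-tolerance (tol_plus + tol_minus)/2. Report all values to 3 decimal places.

nominal=14.320 wc=[13.376,15.334] rss=0.489

Stack each dimension's contribution:
  +A: nom +21.000 → Σnom=21.000; wc +0.122/-0.080 → slack +0.122/-0.080; half-tol=0.101, Σhalf²=0.010201
  +B: nom +22.700 → Σnom=43.700; wc +0.470/-0.194 → slack +0.592/-0.274; half-tol=0.332, Σhalf²=0.120425
  -C: nom -35.260 → Σnom=8.440; wc +0.042/-0.280 → slack +0.634/-0.554; half-tol=0.161, Σhalf²=0.146346
  -D: nom -13.900 → Σnom=-5.460; wc +0.090/-0.100 → slack +0.724/-0.654; half-tol=0.095, Σhalf²=0.155371
  +E: nom +19.780 → Σnom=14.320; wc +0.290/-0.290 → slack +1.014/-0.944; half-tol=0.290, Σhalf²=0.239471
Nominal = 14.320. Worst-case = [14.320 - 0.944, 14.320 + 1.014] = [13.376, 15.334]. RSS = √0.239471 = 0.489.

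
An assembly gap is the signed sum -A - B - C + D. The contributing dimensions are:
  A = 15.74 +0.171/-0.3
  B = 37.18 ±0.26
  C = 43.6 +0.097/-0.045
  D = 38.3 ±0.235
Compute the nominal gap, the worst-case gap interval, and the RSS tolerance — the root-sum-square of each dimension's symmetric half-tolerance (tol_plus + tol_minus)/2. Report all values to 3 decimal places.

Stack each dimension's contribution:
  -A: nom -15.740 → Σnom=-15.740; wc +0.300/-0.171 → slack +0.300/-0.171; half-tol=0.235, Σhalf²=0.055460
  -B: nom -37.180 → Σnom=-52.920; wc +0.260/-0.260 → slack +0.560/-0.431; half-tol=0.260, Σhalf²=0.123060
  -C: nom -43.600 → Σnom=-96.520; wc +0.045/-0.097 → slack +0.605/-0.528; half-tol=0.071, Σhalf²=0.128101
  +D: nom +38.300 → Σnom=-58.220; wc +0.235/-0.235 → slack +0.840/-0.763; half-tol=0.235, Σhalf²=0.183326
Nominal = -58.220. Worst-case = [-58.220 - 0.763, -58.220 + 0.840] = [-58.983, -57.380]. RSS = √0.183326 = 0.428.

nominal=-58.220 wc=[-58.983,-57.380] rss=0.428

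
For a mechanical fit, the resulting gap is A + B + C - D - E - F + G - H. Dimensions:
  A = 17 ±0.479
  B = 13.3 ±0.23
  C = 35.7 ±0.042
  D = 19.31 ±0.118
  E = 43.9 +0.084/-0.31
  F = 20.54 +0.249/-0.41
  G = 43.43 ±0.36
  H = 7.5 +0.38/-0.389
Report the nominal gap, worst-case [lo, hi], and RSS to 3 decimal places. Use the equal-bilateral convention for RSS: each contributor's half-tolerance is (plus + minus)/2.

Stack each dimension's contribution:
  +A: nom +17.000 → Σnom=17.000; wc +0.479/-0.479 → slack +0.479/-0.479; half-tol=0.479, Σhalf²=0.229441
  +B: nom +13.300 → Σnom=30.300; wc +0.230/-0.230 → slack +0.709/-0.709; half-tol=0.230, Σhalf²=0.282341
  +C: nom +35.700 → Σnom=66.000; wc +0.042/-0.042 → slack +0.751/-0.751; half-tol=0.042, Σhalf²=0.284105
  -D: nom -19.310 → Σnom=46.690; wc +0.118/-0.118 → slack +0.869/-0.869; half-tol=0.118, Σhalf²=0.298029
  -E: nom -43.900 → Σnom=2.790; wc +0.310/-0.084 → slack +1.179/-0.953; half-tol=0.197, Σhalf²=0.336838
  -F: nom -20.540 → Σnom=-17.750; wc +0.410/-0.249 → slack +1.589/-1.202; half-tol=0.330, Σhalf²=0.445408
  +G: nom +43.430 → Σnom=25.680; wc +0.360/-0.360 → slack +1.949/-1.562; half-tol=0.360, Σhalf²=0.575008
  -H: nom -7.500 → Σnom=18.180; wc +0.389/-0.380 → slack +2.338/-1.942; half-tol=0.385, Σhalf²=0.722849
Nominal = 18.180. Worst-case = [18.180 - 1.942, 18.180 + 2.338] = [16.238, 20.518]. RSS = √0.722849 = 0.850.

nominal=18.180 wc=[16.238,20.518] rss=0.850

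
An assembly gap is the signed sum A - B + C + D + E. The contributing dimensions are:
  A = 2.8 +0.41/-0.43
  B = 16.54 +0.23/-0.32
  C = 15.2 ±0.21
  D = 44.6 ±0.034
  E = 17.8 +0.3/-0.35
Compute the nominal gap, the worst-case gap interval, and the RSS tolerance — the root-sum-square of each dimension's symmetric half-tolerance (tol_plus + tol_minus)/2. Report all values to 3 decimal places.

Stack each dimension's contribution:
  +A: nom +2.800 → Σnom=2.800; wc +0.410/-0.430 → slack +0.410/-0.430; half-tol=0.420, Σhalf²=0.176400
  -B: nom -16.540 → Σnom=-13.740; wc +0.320/-0.230 → slack +0.730/-0.660; half-tol=0.275, Σhalf²=0.252025
  +C: nom +15.200 → Σnom=1.460; wc +0.210/-0.210 → slack +0.940/-0.870; half-tol=0.210, Σhalf²=0.296125
  +D: nom +44.600 → Σnom=46.060; wc +0.034/-0.034 → slack +0.974/-0.904; half-tol=0.034, Σhalf²=0.297281
  +E: nom +17.800 → Σnom=63.860; wc +0.300/-0.350 → slack +1.274/-1.254; half-tol=0.325, Σhalf²=0.402906
Nominal = 63.860. Worst-case = [63.860 - 1.254, 63.860 + 1.274] = [62.606, 65.134]. RSS = √0.402906 = 0.635.

nominal=63.860 wc=[62.606,65.134] rss=0.635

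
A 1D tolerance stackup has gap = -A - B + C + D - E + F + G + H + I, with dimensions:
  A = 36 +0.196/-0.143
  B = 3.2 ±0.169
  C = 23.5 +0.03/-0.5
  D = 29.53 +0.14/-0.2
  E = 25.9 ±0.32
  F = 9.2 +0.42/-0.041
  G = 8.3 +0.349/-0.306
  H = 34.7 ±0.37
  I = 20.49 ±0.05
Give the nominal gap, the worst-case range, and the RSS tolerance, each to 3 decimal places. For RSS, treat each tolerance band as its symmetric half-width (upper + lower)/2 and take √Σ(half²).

nominal=60.620 wc=[58.468,62.611] rss=0.747

Stack each dimension's contribution:
  -A: nom -36.000 → Σnom=-36.000; wc +0.143/-0.196 → slack +0.143/-0.196; half-tol=0.169, Σhalf²=0.028730
  -B: nom -3.200 → Σnom=-39.200; wc +0.169/-0.169 → slack +0.312/-0.365; half-tol=0.169, Σhalf²=0.057291
  +C: nom +23.500 → Σnom=-15.700; wc +0.030/-0.500 → slack +0.342/-0.865; half-tol=0.265, Σhalf²=0.127516
  +D: nom +29.530 → Σnom=13.830; wc +0.140/-0.200 → slack +0.482/-1.065; half-tol=0.170, Σhalf²=0.156416
  -E: nom -25.900 → Σnom=-12.070; wc +0.320/-0.320 → slack +0.802/-1.385; half-tol=0.320, Σhalf²=0.258816
  +F: nom +9.200 → Σnom=-2.870; wc +0.420/-0.041 → slack +1.222/-1.426; half-tol=0.230, Σhalf²=0.311947
  +G: nom +8.300 → Σnom=5.430; wc +0.349/-0.306 → slack +1.571/-1.732; half-tol=0.328, Σhalf²=0.419203
  +H: nom +34.700 → Σnom=40.130; wc +0.370/-0.370 → slack +1.941/-2.102; half-tol=0.370, Σhalf²=0.556103
  +I: nom +20.490 → Σnom=60.620; wc +0.050/-0.050 → slack +1.991/-2.152; half-tol=0.050, Σhalf²=0.558603
Nominal = 60.620. Worst-case = [60.620 - 2.152, 60.620 + 1.991] = [58.468, 62.611]. RSS = √0.558603 = 0.747.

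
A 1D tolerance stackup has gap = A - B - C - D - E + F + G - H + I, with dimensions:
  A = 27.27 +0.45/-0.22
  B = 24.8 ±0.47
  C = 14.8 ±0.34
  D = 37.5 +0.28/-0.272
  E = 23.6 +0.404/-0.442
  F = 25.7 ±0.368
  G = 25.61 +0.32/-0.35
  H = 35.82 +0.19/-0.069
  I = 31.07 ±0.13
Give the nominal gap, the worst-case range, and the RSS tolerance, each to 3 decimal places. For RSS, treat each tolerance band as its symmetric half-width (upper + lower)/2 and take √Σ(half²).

Stack each dimension's contribution:
  +A: nom +27.270 → Σnom=27.270; wc +0.450/-0.220 → slack +0.450/-0.220; half-tol=0.335, Σhalf²=0.112225
  -B: nom -24.800 → Σnom=2.470; wc +0.470/-0.470 → slack +0.920/-0.690; half-tol=0.470, Σhalf²=0.333125
  -C: nom -14.800 → Σnom=-12.330; wc +0.340/-0.340 → slack +1.260/-1.030; half-tol=0.340, Σhalf²=0.448725
  -D: nom -37.500 → Σnom=-49.830; wc +0.272/-0.280 → slack +1.532/-1.310; half-tol=0.276, Σhalf²=0.524901
  -E: nom -23.600 → Σnom=-73.430; wc +0.442/-0.404 → slack +1.974/-1.714; half-tol=0.423, Σhalf²=0.703830
  +F: nom +25.700 → Σnom=-47.730; wc +0.368/-0.368 → slack +2.342/-2.082; half-tol=0.368, Σhalf²=0.839254
  +G: nom +25.610 → Σnom=-22.120; wc +0.320/-0.350 → slack +2.662/-2.432; half-tol=0.335, Σhalf²=0.951479
  -H: nom -35.820 → Σnom=-57.940; wc +0.069/-0.190 → slack +2.731/-2.622; half-tol=0.130, Σhalf²=0.968249
  +I: nom +31.070 → Σnom=-26.870; wc +0.130/-0.130 → slack +2.861/-2.752; half-tol=0.130, Σhalf²=0.985149
Nominal = -26.870. Worst-case = [-26.870 - 2.752, -26.870 + 2.861] = [-29.622, -24.009]. RSS = √0.985149 = 0.993.

nominal=-26.870 wc=[-29.622,-24.009] rss=0.993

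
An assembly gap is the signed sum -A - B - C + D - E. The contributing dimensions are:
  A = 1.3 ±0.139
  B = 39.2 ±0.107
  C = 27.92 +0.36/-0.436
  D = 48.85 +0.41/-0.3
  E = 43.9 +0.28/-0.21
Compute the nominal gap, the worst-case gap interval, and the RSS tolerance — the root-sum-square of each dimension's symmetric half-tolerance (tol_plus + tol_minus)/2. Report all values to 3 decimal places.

nominal=-63.470 wc=[-64.656,-62.168] rss=0.613

Stack each dimension's contribution:
  -A: nom -1.300 → Σnom=-1.300; wc +0.139/-0.139 → slack +0.139/-0.139; half-tol=0.139, Σhalf²=0.019321
  -B: nom -39.200 → Σnom=-40.500; wc +0.107/-0.107 → slack +0.246/-0.246; half-tol=0.107, Σhalf²=0.030770
  -C: nom -27.920 → Σnom=-68.420; wc +0.436/-0.360 → slack +0.682/-0.606; half-tol=0.398, Σhalf²=0.189174
  +D: nom +48.850 → Σnom=-19.570; wc +0.410/-0.300 → slack +1.092/-0.906; half-tol=0.355, Σhalf²=0.315199
  -E: nom -43.900 → Σnom=-63.470; wc +0.210/-0.280 → slack +1.302/-1.186; half-tol=0.245, Σhalf²=0.375224
Nominal = -63.470. Worst-case = [-63.470 - 1.186, -63.470 + 1.302] = [-64.656, -62.168]. RSS = √0.375224 = 0.613.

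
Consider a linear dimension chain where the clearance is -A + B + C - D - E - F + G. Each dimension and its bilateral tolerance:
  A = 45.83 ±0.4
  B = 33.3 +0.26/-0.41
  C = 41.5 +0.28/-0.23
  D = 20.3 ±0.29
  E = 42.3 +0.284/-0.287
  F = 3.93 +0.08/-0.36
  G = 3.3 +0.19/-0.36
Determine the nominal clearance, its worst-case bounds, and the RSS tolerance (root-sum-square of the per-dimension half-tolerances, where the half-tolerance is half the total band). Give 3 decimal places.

nominal=-34.260 wc=[-36.314,-32.193] rss=0.792

Stack each dimension's contribution:
  -A: nom -45.830 → Σnom=-45.830; wc +0.400/-0.400 → slack +0.400/-0.400; half-tol=0.400, Σhalf²=0.160000
  +B: nom +33.300 → Σnom=-12.530; wc +0.260/-0.410 → slack +0.660/-0.810; half-tol=0.335, Σhalf²=0.272225
  +C: nom +41.500 → Σnom=28.970; wc +0.280/-0.230 → slack +0.940/-1.040; half-tol=0.255, Σhalf²=0.337250
  -D: nom -20.300 → Σnom=8.670; wc +0.290/-0.290 → slack +1.230/-1.330; half-tol=0.290, Σhalf²=0.421350
  -E: nom -42.300 → Σnom=-33.630; wc +0.287/-0.284 → slack +1.517/-1.614; half-tol=0.285, Σhalf²=0.502860
  -F: nom -3.930 → Σnom=-37.560; wc +0.360/-0.080 → slack +1.877/-1.694; half-tol=0.220, Σhalf²=0.551260
  +G: nom +3.300 → Σnom=-34.260; wc +0.190/-0.360 → slack +2.067/-2.054; half-tol=0.275, Σhalf²=0.626885
Nominal = -34.260. Worst-case = [-34.260 - 2.054, -34.260 + 2.067] = [-36.314, -32.193]. RSS = √0.626885 = 0.792.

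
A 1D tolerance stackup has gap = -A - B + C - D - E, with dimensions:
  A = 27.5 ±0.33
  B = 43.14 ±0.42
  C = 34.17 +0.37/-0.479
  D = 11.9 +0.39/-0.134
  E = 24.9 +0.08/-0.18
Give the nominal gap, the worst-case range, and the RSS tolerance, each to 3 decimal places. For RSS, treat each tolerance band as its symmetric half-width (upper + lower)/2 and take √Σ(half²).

Stack each dimension's contribution:
  -A: nom -27.500 → Σnom=-27.500; wc +0.330/-0.330 → slack +0.330/-0.330; half-tol=0.330, Σhalf²=0.108900
  -B: nom -43.140 → Σnom=-70.640; wc +0.420/-0.420 → slack +0.750/-0.750; half-tol=0.420, Σhalf²=0.285300
  +C: nom +34.170 → Σnom=-36.470; wc +0.370/-0.479 → slack +1.120/-1.229; half-tol=0.424, Σhalf²=0.465500
  -D: nom -11.900 → Σnom=-48.370; wc +0.134/-0.390 → slack +1.254/-1.619; half-tol=0.262, Σhalf²=0.534144
  -E: nom -24.900 → Σnom=-73.270; wc +0.180/-0.080 → slack +1.434/-1.699; half-tol=0.130, Σhalf²=0.551044
Nominal = -73.270. Worst-case = [-73.270 - 1.699, -73.270 + 1.434] = [-74.969, -71.836]. RSS = √0.551044 = 0.742.

nominal=-73.270 wc=[-74.969,-71.836] rss=0.742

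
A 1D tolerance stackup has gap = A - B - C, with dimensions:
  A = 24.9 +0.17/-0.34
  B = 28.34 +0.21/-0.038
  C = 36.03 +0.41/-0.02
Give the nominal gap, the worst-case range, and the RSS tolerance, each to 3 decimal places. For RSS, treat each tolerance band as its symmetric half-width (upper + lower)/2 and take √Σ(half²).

nominal=-39.470 wc=[-40.430,-39.242] rss=0.356

Stack each dimension's contribution:
  +A: nom +24.900 → Σnom=24.900; wc +0.170/-0.340 → slack +0.170/-0.340; half-tol=0.255, Σhalf²=0.065025
  -B: nom -28.340 → Σnom=-3.440; wc +0.038/-0.210 → slack +0.208/-0.550; half-tol=0.124, Σhalf²=0.080401
  -C: nom -36.030 → Σnom=-39.470; wc +0.020/-0.410 → slack +0.228/-0.960; half-tol=0.215, Σhalf²=0.126626
Nominal = -39.470. Worst-case = [-39.470 - 0.960, -39.470 + 0.228] = [-40.430, -39.242]. RSS = √0.126626 = 0.356.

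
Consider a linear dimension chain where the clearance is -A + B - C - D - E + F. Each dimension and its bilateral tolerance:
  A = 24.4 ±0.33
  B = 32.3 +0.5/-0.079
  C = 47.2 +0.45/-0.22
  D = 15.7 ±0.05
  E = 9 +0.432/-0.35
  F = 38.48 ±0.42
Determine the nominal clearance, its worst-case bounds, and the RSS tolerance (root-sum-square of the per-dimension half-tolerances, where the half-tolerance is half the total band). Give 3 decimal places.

nominal=-25.520 wc=[-27.281,-23.650] rss=0.798

Stack each dimension's contribution:
  -A: nom -24.400 → Σnom=-24.400; wc +0.330/-0.330 → slack +0.330/-0.330; half-tol=0.330, Σhalf²=0.108900
  +B: nom +32.300 → Σnom=7.900; wc +0.500/-0.079 → slack +0.830/-0.409; half-tol=0.289, Σhalf²=0.192710
  -C: nom -47.200 → Σnom=-39.300; wc +0.220/-0.450 → slack +1.050/-0.859; half-tol=0.335, Σhalf²=0.304935
  -D: nom -15.700 → Σnom=-55.000; wc +0.050/-0.050 → slack +1.100/-0.909; half-tol=0.050, Σhalf²=0.307435
  -E: nom -9.000 → Σnom=-64.000; wc +0.350/-0.432 → slack +1.450/-1.341; half-tol=0.391, Σhalf²=0.460316
  +F: nom +38.480 → Σnom=-25.520; wc +0.420/-0.420 → slack +1.870/-1.761; half-tol=0.420, Σhalf²=0.636716
Nominal = -25.520. Worst-case = [-25.520 - 1.761, -25.520 + 1.870] = [-27.281, -23.650]. RSS = √0.636716 = 0.798.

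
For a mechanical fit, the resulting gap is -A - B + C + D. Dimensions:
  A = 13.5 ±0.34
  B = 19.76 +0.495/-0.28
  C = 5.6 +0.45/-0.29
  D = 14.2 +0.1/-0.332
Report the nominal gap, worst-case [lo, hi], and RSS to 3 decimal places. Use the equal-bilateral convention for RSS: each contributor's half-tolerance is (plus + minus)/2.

Stack each dimension's contribution:
  -A: nom -13.500 → Σnom=-13.500; wc +0.340/-0.340 → slack +0.340/-0.340; half-tol=0.340, Σhalf²=0.115600
  -B: nom -19.760 → Σnom=-33.260; wc +0.280/-0.495 → slack +0.620/-0.835; half-tol=0.388, Σhalf²=0.265756
  +C: nom +5.600 → Σnom=-27.660; wc +0.450/-0.290 → slack +1.070/-1.125; half-tol=0.370, Σhalf²=0.402656
  +D: nom +14.200 → Σnom=-13.460; wc +0.100/-0.332 → slack +1.170/-1.457; half-tol=0.216, Σhalf²=0.449312
Nominal = -13.460. Worst-case = [-13.460 - 1.457, -13.460 + 1.170] = [-14.917, -12.290]. RSS = √0.449312 = 0.670.

nominal=-13.460 wc=[-14.917,-12.290] rss=0.670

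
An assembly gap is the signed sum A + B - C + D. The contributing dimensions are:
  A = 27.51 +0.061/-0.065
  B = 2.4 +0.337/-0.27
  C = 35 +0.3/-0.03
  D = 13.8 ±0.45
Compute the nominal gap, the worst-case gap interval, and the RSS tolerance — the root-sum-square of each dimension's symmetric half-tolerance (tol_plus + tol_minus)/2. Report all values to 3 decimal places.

Stack each dimension's contribution:
  +A: nom +27.510 → Σnom=27.510; wc +0.061/-0.065 → slack +0.061/-0.065; half-tol=0.063, Σhalf²=0.003969
  +B: nom +2.400 → Σnom=29.910; wc +0.337/-0.270 → slack +0.398/-0.335; half-tol=0.303, Σhalf²=0.096081
  -C: nom -35.000 → Σnom=-5.090; wc +0.030/-0.300 → slack +0.428/-0.635; half-tol=0.165, Σhalf²=0.123306
  +D: nom +13.800 → Σnom=8.710; wc +0.450/-0.450 → slack +0.878/-1.085; half-tol=0.450, Σhalf²=0.325806
Nominal = 8.710. Worst-case = [8.710 - 1.085, 8.710 + 0.878] = [7.625, 9.588]. RSS = √0.325806 = 0.571.

nominal=8.710 wc=[7.625,9.588] rss=0.571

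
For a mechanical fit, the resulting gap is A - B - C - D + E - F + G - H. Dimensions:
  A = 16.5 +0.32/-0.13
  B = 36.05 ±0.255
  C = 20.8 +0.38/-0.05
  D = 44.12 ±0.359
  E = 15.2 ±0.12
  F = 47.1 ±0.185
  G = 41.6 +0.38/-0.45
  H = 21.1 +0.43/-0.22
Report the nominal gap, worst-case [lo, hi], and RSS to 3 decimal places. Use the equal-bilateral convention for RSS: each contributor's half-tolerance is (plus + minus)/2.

nominal=-95.870 wc=[-98.179,-93.981] rss=0.786

Stack each dimension's contribution:
  +A: nom +16.500 → Σnom=16.500; wc +0.320/-0.130 → slack +0.320/-0.130; half-tol=0.225, Σhalf²=0.050625
  -B: nom -36.050 → Σnom=-19.550; wc +0.255/-0.255 → slack +0.575/-0.385; half-tol=0.255, Σhalf²=0.115650
  -C: nom -20.800 → Σnom=-40.350; wc +0.050/-0.380 → slack +0.625/-0.765; half-tol=0.215, Σhalf²=0.161875
  -D: nom -44.120 → Σnom=-84.470; wc +0.359/-0.359 → slack +0.984/-1.124; half-tol=0.359, Σhalf²=0.290756
  +E: nom +15.200 → Σnom=-69.270; wc +0.120/-0.120 → slack +1.104/-1.244; half-tol=0.120, Σhalf²=0.305156
  -F: nom -47.100 → Σnom=-116.370; wc +0.185/-0.185 → slack +1.289/-1.429; half-tol=0.185, Σhalf²=0.339381
  +G: nom +41.600 → Σnom=-74.770; wc +0.380/-0.450 → slack +1.669/-1.879; half-tol=0.415, Σhalf²=0.511606
  -H: nom -21.100 → Σnom=-95.870; wc +0.220/-0.430 → slack +1.889/-2.309; half-tol=0.325, Σhalf²=0.617231
Nominal = -95.870. Worst-case = [-95.870 - 2.309, -95.870 + 1.889] = [-98.179, -93.981]. RSS = √0.617231 = 0.786.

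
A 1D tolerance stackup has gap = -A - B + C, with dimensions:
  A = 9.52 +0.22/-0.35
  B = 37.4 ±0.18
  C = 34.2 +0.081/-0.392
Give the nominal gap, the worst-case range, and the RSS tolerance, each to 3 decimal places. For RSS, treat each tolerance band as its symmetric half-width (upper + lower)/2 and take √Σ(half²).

Stack each dimension's contribution:
  -A: nom -9.520 → Σnom=-9.520; wc +0.350/-0.220 → slack +0.350/-0.220; half-tol=0.285, Σhalf²=0.081225
  -B: nom -37.400 → Σnom=-46.920; wc +0.180/-0.180 → slack +0.530/-0.400; half-tol=0.180, Σhalf²=0.113625
  +C: nom +34.200 → Σnom=-12.720; wc +0.081/-0.392 → slack +0.611/-0.792; half-tol=0.237, Σhalf²=0.169557
Nominal = -12.720. Worst-case = [-12.720 - 0.792, -12.720 + 0.611] = [-13.512, -12.109]. RSS = √0.169557 = 0.412.

nominal=-12.720 wc=[-13.512,-12.109] rss=0.412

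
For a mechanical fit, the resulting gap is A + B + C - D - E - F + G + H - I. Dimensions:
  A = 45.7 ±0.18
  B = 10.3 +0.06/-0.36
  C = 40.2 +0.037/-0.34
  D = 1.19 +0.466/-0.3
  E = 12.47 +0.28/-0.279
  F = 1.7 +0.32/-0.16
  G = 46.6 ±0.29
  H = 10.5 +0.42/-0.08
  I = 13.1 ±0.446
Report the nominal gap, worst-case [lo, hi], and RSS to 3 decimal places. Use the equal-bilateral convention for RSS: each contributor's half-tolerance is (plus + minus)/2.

nominal=124.840 wc=[122.078,127.012] rss=0.860

Stack each dimension's contribution:
  +A: nom +45.700 → Σnom=45.700; wc +0.180/-0.180 → slack +0.180/-0.180; half-tol=0.180, Σhalf²=0.032400
  +B: nom +10.300 → Σnom=56.000; wc +0.060/-0.360 → slack +0.240/-0.540; half-tol=0.210, Σhalf²=0.076500
  +C: nom +40.200 → Σnom=96.200; wc +0.037/-0.340 → slack +0.277/-0.880; half-tol=0.189, Σhalf²=0.112032
  -D: nom -1.190 → Σnom=95.010; wc +0.300/-0.466 → slack +0.577/-1.346; half-tol=0.383, Σhalf²=0.258721
  -E: nom -12.470 → Σnom=82.540; wc +0.279/-0.280 → slack +0.856/-1.626; half-tol=0.280, Σhalf²=0.336842
  -F: nom -1.700 → Σnom=80.840; wc +0.160/-0.320 → slack +1.016/-1.946; half-tol=0.240, Σhalf²=0.394442
  +G: nom +46.600 → Σnom=127.440; wc +0.290/-0.290 → slack +1.306/-2.236; half-tol=0.290, Σhalf²=0.478542
  +H: nom +10.500 → Σnom=137.940; wc +0.420/-0.080 → slack +1.726/-2.316; half-tol=0.250, Σhalf²=0.541041
  -I: nom -13.100 → Σnom=124.840; wc +0.446/-0.446 → slack +2.172/-2.762; half-tol=0.446, Σhalf²=0.739957
Nominal = 124.840. Worst-case = [124.840 - 2.762, 124.840 + 2.172] = [122.078, 127.012]. RSS = √0.739957 = 0.860.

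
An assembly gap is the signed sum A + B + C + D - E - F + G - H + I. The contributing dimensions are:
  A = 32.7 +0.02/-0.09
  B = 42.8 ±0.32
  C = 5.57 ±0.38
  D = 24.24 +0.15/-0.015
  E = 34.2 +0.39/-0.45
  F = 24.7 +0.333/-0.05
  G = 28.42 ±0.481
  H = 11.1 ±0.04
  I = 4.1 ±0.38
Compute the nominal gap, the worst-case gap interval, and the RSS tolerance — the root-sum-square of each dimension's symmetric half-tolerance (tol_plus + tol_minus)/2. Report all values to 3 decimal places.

nominal=67.830 wc=[65.401,70.101] rss=0.920

Stack each dimension's contribution:
  +A: nom +32.700 → Σnom=32.700; wc +0.020/-0.090 → slack +0.020/-0.090; half-tol=0.055, Σhalf²=0.003025
  +B: nom +42.800 → Σnom=75.500; wc +0.320/-0.320 → slack +0.340/-0.410; half-tol=0.320, Σhalf²=0.105425
  +C: nom +5.570 → Σnom=81.070; wc +0.380/-0.380 → slack +0.720/-0.790; half-tol=0.380, Σhalf²=0.249825
  +D: nom +24.240 → Σnom=105.310; wc +0.150/-0.015 → slack +0.870/-0.805; half-tol=0.082, Σhalf²=0.256631
  -E: nom -34.200 → Σnom=71.110; wc +0.450/-0.390 → slack +1.320/-1.195; half-tol=0.420, Σhalf²=0.433031
  -F: nom -24.700 → Σnom=46.410; wc +0.050/-0.333 → slack +1.370/-1.528; half-tol=0.192, Σhalf²=0.469704
  +G: nom +28.420 → Σnom=74.830; wc +0.481/-0.481 → slack +1.851/-2.009; half-tol=0.481, Σhalf²=0.701065
  -H: nom -11.100 → Σnom=63.730; wc +0.040/-0.040 → slack +1.891/-2.049; half-tol=0.040, Σhalf²=0.702665
  +I: nom +4.100 → Σnom=67.830; wc +0.380/-0.380 → slack +2.271/-2.429; half-tol=0.380, Σhalf²=0.847065
Nominal = 67.830. Worst-case = [67.830 - 2.429, 67.830 + 2.271] = [65.401, 70.101]. RSS = √0.847065 = 0.920.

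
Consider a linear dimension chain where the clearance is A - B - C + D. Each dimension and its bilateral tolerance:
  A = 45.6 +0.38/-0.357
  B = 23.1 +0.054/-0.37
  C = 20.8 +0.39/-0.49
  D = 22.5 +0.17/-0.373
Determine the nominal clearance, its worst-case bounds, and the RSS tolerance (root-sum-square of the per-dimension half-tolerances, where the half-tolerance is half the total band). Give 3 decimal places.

nominal=24.200 wc=[23.026,25.610] rss=0.669

Stack each dimension's contribution:
  +A: nom +45.600 → Σnom=45.600; wc +0.380/-0.357 → slack +0.380/-0.357; half-tol=0.368, Σhalf²=0.135792
  -B: nom -23.100 → Σnom=22.500; wc +0.370/-0.054 → slack +0.750/-0.411; half-tol=0.212, Σhalf²=0.180736
  -C: nom -20.800 → Σnom=1.700; wc +0.490/-0.390 → slack +1.240/-0.801; half-tol=0.440, Σhalf²=0.374336
  +D: nom +22.500 → Σnom=24.200; wc +0.170/-0.373 → slack +1.410/-1.174; half-tol=0.272, Σhalf²=0.448048
Nominal = 24.200. Worst-case = [24.200 - 1.174, 24.200 + 1.410] = [23.026, 25.610]. RSS = √0.448048 = 0.669.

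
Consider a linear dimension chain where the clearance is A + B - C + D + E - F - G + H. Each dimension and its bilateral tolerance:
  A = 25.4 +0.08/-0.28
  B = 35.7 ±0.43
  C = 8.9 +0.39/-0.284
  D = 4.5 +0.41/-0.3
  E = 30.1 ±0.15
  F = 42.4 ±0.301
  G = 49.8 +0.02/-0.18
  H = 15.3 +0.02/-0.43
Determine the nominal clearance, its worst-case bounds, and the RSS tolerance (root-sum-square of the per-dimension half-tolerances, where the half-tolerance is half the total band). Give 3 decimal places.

Stack each dimension's contribution:
  +A: nom +25.400 → Σnom=25.400; wc +0.080/-0.280 → slack +0.080/-0.280; half-tol=0.180, Σhalf²=0.032400
  +B: nom +35.700 → Σnom=61.100; wc +0.430/-0.430 → slack +0.510/-0.710; half-tol=0.430, Σhalf²=0.217300
  -C: nom -8.900 → Σnom=52.200; wc +0.284/-0.390 → slack +0.794/-1.100; half-tol=0.337, Σhalf²=0.330869
  +D: nom +4.500 → Σnom=56.700; wc +0.410/-0.300 → slack +1.204/-1.400; half-tol=0.355, Σhalf²=0.456894
  +E: nom +30.100 → Σnom=86.800; wc +0.150/-0.150 → slack +1.354/-1.550; half-tol=0.150, Σhalf²=0.479394
  -F: nom -42.400 → Σnom=44.400; wc +0.301/-0.301 → slack +1.655/-1.851; half-tol=0.301, Σhalf²=0.569995
  -G: nom -49.800 → Σnom=-5.400; wc +0.180/-0.020 → slack +1.835/-1.871; half-tol=0.100, Σhalf²=0.579995
  +H: nom +15.300 → Σnom=9.900; wc +0.020/-0.430 → slack +1.855/-2.301; half-tol=0.225, Σhalf²=0.630620
Nominal = 9.900. Worst-case = [9.900 - 2.301, 9.900 + 1.855] = [7.599, 11.755]. RSS = √0.630620 = 0.794.

nominal=9.900 wc=[7.599,11.755] rss=0.794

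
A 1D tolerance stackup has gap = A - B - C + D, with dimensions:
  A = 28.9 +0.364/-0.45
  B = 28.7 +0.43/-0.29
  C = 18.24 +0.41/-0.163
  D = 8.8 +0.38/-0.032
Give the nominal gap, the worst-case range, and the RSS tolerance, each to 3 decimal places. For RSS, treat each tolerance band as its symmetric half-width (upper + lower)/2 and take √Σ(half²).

Stack each dimension's contribution:
  +A: nom +28.900 → Σnom=28.900; wc +0.364/-0.450 → slack +0.364/-0.450; half-tol=0.407, Σhalf²=0.165649
  -B: nom -28.700 → Σnom=0.200; wc +0.290/-0.430 → slack +0.654/-0.880; half-tol=0.360, Σhalf²=0.295249
  -C: nom -18.240 → Σnom=-18.040; wc +0.163/-0.410 → slack +0.817/-1.290; half-tol=0.286, Σhalf²=0.377331
  +D: nom +8.800 → Σnom=-9.240; wc +0.380/-0.032 → slack +1.197/-1.322; half-tol=0.206, Σhalf²=0.419767
Nominal = -9.240. Worst-case = [-9.240 - 1.322, -9.240 + 1.197] = [-10.562, -8.043]. RSS = √0.419767 = 0.648.

nominal=-9.240 wc=[-10.562,-8.043] rss=0.648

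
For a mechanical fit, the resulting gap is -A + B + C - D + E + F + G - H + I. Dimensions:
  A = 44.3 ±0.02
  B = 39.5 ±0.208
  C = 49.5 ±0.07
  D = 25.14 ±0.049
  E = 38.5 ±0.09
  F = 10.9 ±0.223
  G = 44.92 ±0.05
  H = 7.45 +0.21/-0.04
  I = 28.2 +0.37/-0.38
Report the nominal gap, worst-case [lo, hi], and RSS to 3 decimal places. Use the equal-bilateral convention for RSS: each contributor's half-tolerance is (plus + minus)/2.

Stack each dimension's contribution:
  -A: nom -44.300 → Σnom=-44.300; wc +0.020/-0.020 → slack +0.020/-0.020; half-tol=0.020, Σhalf²=0.000400
  +B: nom +39.500 → Σnom=-4.800; wc +0.208/-0.208 → slack +0.228/-0.228; half-tol=0.208, Σhalf²=0.043664
  +C: nom +49.500 → Σnom=44.700; wc +0.070/-0.070 → slack +0.298/-0.298; half-tol=0.070, Σhalf²=0.048564
  -D: nom -25.140 → Σnom=19.560; wc +0.049/-0.049 → slack +0.347/-0.347; half-tol=0.049, Σhalf²=0.050965
  +E: nom +38.500 → Σnom=58.060; wc +0.090/-0.090 → slack +0.437/-0.437; half-tol=0.090, Σhalf²=0.059065
  +F: nom +10.900 → Σnom=68.960; wc +0.223/-0.223 → slack +0.660/-0.660; half-tol=0.223, Σhalf²=0.108794
  +G: nom +44.920 → Σnom=113.880; wc +0.050/-0.050 → slack +0.710/-0.710; half-tol=0.050, Σhalf²=0.111294
  -H: nom -7.450 → Σnom=106.430; wc +0.040/-0.210 → slack +0.750/-0.920; half-tol=0.125, Σhalf²=0.126919
  +I: nom +28.200 → Σnom=134.630; wc +0.370/-0.380 → slack +1.120/-1.300; half-tol=0.375, Σhalf²=0.267544
Nominal = 134.630. Worst-case = [134.630 - 1.300, 134.630 + 1.120] = [133.330, 135.750]. RSS = √0.267544 = 0.517.

nominal=134.630 wc=[133.330,135.750] rss=0.517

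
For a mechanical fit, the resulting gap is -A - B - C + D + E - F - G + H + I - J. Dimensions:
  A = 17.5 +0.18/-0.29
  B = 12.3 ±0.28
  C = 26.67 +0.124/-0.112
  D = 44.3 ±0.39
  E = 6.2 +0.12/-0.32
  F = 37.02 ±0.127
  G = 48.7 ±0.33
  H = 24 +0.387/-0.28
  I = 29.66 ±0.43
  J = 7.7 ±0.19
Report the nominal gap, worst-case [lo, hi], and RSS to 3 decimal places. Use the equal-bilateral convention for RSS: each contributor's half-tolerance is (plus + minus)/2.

Stack each dimension's contribution:
  -A: nom -17.500 → Σnom=-17.500; wc +0.290/-0.180 → slack +0.290/-0.180; half-tol=0.235, Σhalf²=0.055225
  -B: nom -12.300 → Σnom=-29.800; wc +0.280/-0.280 → slack +0.570/-0.460; half-tol=0.280, Σhalf²=0.133625
  -C: nom -26.670 → Σnom=-56.470; wc +0.112/-0.124 → slack +0.682/-0.584; half-tol=0.118, Σhalf²=0.147549
  +D: nom +44.300 → Σnom=-12.170; wc +0.390/-0.390 → slack +1.072/-0.974; half-tol=0.390, Σhalf²=0.299649
  +E: nom +6.200 → Σnom=-5.970; wc +0.120/-0.320 → slack +1.192/-1.294; half-tol=0.220, Σhalf²=0.348049
  -F: nom -37.020 → Σnom=-42.990; wc +0.127/-0.127 → slack +1.319/-1.421; half-tol=0.127, Σhalf²=0.364178
  -G: nom -48.700 → Σnom=-91.690; wc +0.330/-0.330 → slack +1.649/-1.751; half-tol=0.330, Σhalf²=0.473078
  +H: nom +24.000 → Σnom=-67.690; wc +0.387/-0.280 → slack +2.036/-2.031; half-tol=0.334, Σhalf²=0.584300
  +I: nom +29.660 → Σnom=-38.030; wc +0.430/-0.430 → slack +2.466/-2.461; half-tol=0.430, Σhalf²=0.769200
  -J: nom -7.700 → Σnom=-45.730; wc +0.190/-0.190 → slack +2.656/-2.651; half-tol=0.190, Σhalf²=0.805300
Nominal = -45.730. Worst-case = [-45.730 - 2.651, -45.730 + 2.656] = [-48.381, -43.074]. RSS = √0.805300 = 0.897.

nominal=-45.730 wc=[-48.381,-43.074] rss=0.897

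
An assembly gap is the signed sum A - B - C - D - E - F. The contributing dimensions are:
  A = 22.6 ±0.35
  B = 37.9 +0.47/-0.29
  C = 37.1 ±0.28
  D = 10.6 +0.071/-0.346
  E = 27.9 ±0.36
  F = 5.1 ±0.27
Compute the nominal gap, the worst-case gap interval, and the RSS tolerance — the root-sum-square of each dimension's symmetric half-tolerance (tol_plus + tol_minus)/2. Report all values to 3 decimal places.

Stack each dimension's contribution:
  +A: nom +22.600 → Σnom=22.600; wc +0.350/-0.350 → slack +0.350/-0.350; half-tol=0.350, Σhalf²=0.122500
  -B: nom -37.900 → Σnom=-15.300; wc +0.290/-0.470 → slack +0.640/-0.820; half-tol=0.380, Σhalf²=0.266900
  -C: nom -37.100 → Σnom=-52.400; wc +0.280/-0.280 → slack +0.920/-1.100; half-tol=0.280, Σhalf²=0.345300
  -D: nom -10.600 → Σnom=-63.000; wc +0.346/-0.071 → slack +1.266/-1.171; half-tol=0.208, Σhalf²=0.388772
  -E: nom -27.900 → Σnom=-90.900; wc +0.360/-0.360 → slack +1.626/-1.531; half-tol=0.360, Σhalf²=0.518372
  -F: nom -5.100 → Σnom=-96.000; wc +0.270/-0.270 → slack +1.896/-1.801; half-tol=0.270, Σhalf²=0.591272
Nominal = -96.000. Worst-case = [-96.000 - 1.801, -96.000 + 1.896] = [-97.801, -94.104]. RSS = √0.591272 = 0.769.

nominal=-96.000 wc=[-97.801,-94.104] rss=0.769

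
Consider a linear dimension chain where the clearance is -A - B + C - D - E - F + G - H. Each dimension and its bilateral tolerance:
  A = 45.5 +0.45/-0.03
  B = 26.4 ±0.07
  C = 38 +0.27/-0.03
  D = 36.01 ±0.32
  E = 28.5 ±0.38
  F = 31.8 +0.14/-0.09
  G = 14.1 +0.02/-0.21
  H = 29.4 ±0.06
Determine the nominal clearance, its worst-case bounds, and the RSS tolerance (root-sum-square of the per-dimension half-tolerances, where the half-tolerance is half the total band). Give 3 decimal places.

nominal=-145.510 wc=[-147.170,-144.270] rss=0.602

Stack each dimension's contribution:
  -A: nom -45.500 → Σnom=-45.500; wc +0.030/-0.450 → slack +0.030/-0.450; half-tol=0.240, Σhalf²=0.057600
  -B: nom -26.400 → Σnom=-71.900; wc +0.070/-0.070 → slack +0.100/-0.520; half-tol=0.070, Σhalf²=0.062500
  +C: nom +38.000 → Σnom=-33.900; wc +0.270/-0.030 → slack +0.370/-0.550; half-tol=0.150, Σhalf²=0.085000
  -D: nom -36.010 → Σnom=-69.910; wc +0.320/-0.320 → slack +0.690/-0.870; half-tol=0.320, Σhalf²=0.187400
  -E: nom -28.500 → Σnom=-98.410; wc +0.380/-0.380 → slack +1.070/-1.250; half-tol=0.380, Σhalf²=0.331800
  -F: nom -31.800 → Σnom=-130.210; wc +0.090/-0.140 → slack +1.160/-1.390; half-tol=0.115, Σhalf²=0.345025
  +G: nom +14.100 → Σnom=-116.110; wc +0.020/-0.210 → slack +1.180/-1.600; half-tol=0.115, Σhalf²=0.358250
  -H: nom -29.400 → Σnom=-145.510; wc +0.060/-0.060 → slack +1.240/-1.660; half-tol=0.060, Σhalf²=0.361850
Nominal = -145.510. Worst-case = [-145.510 - 1.660, -145.510 + 1.240] = [-147.170, -144.270]. RSS = √0.361850 = 0.602.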